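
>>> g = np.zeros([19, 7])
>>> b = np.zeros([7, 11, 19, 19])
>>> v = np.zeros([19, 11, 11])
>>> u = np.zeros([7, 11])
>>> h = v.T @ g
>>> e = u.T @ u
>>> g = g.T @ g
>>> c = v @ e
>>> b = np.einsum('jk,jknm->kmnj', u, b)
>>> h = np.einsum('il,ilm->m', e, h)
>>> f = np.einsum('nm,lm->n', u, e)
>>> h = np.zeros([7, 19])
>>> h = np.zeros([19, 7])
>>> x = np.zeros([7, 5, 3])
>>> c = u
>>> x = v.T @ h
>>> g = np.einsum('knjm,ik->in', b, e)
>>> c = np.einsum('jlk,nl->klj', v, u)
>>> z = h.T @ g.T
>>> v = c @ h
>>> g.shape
(11, 19)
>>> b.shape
(11, 19, 19, 7)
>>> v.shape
(11, 11, 7)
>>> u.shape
(7, 11)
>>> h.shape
(19, 7)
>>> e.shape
(11, 11)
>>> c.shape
(11, 11, 19)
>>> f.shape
(7,)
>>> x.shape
(11, 11, 7)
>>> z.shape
(7, 11)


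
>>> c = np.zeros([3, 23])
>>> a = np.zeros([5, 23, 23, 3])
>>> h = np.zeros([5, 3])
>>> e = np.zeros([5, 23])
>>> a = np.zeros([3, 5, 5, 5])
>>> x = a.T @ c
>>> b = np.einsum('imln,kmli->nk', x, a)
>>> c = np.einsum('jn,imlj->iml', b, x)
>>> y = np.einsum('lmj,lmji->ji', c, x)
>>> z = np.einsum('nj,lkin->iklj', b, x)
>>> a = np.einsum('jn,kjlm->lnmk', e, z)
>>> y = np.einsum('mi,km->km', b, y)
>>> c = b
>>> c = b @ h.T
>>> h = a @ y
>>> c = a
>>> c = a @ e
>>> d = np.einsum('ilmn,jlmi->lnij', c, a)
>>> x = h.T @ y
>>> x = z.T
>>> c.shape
(5, 23, 3, 23)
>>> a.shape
(5, 23, 3, 5)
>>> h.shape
(5, 23, 3, 23)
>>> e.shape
(5, 23)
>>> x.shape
(3, 5, 5, 5)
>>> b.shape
(23, 3)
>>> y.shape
(5, 23)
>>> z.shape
(5, 5, 5, 3)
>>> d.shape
(23, 23, 5, 5)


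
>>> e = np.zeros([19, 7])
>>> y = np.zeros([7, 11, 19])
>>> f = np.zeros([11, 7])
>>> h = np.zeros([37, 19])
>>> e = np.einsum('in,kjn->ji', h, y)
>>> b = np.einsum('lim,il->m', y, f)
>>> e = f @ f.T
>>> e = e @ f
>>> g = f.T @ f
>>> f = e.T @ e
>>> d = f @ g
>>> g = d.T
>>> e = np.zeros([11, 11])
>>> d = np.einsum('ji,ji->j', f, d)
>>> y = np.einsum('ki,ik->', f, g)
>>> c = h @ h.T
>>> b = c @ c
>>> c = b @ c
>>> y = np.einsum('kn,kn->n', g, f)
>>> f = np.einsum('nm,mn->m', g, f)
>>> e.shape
(11, 11)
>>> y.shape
(7,)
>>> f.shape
(7,)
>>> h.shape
(37, 19)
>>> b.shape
(37, 37)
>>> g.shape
(7, 7)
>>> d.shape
(7,)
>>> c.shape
(37, 37)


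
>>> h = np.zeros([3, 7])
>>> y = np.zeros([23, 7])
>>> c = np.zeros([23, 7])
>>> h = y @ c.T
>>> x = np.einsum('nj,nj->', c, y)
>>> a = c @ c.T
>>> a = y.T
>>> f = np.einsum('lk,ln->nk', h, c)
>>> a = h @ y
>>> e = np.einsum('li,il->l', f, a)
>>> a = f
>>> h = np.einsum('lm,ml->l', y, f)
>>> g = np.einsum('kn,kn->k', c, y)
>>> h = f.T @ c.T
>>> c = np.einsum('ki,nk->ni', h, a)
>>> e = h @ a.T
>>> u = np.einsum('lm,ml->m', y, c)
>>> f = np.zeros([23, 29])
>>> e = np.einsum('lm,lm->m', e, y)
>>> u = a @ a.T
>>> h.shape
(23, 23)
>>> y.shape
(23, 7)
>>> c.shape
(7, 23)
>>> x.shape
()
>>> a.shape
(7, 23)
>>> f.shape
(23, 29)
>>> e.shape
(7,)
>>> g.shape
(23,)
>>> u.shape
(7, 7)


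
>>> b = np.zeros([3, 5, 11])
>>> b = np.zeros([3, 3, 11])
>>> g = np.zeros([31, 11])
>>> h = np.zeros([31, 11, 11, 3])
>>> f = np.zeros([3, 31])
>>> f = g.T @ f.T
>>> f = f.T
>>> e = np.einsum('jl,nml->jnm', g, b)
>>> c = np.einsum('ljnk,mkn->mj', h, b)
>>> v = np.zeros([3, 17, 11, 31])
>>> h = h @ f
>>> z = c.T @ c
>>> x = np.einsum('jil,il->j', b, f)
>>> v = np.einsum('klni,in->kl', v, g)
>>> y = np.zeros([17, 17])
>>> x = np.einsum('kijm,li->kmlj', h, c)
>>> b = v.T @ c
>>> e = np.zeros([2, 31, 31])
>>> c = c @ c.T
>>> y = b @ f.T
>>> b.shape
(17, 11)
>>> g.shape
(31, 11)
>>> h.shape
(31, 11, 11, 11)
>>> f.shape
(3, 11)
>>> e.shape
(2, 31, 31)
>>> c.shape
(3, 3)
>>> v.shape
(3, 17)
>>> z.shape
(11, 11)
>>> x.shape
(31, 11, 3, 11)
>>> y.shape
(17, 3)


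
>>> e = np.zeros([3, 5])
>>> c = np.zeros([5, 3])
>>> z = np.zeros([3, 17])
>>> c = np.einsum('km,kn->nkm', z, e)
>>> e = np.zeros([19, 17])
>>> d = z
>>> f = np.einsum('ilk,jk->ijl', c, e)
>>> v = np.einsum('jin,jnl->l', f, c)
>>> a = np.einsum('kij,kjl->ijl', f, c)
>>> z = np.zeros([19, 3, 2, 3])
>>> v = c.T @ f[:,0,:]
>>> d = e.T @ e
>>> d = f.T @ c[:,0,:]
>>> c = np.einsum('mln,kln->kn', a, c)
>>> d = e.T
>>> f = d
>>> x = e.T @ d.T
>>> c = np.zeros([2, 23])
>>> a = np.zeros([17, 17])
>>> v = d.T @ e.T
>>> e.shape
(19, 17)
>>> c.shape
(2, 23)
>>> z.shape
(19, 3, 2, 3)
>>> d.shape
(17, 19)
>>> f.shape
(17, 19)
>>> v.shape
(19, 19)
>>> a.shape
(17, 17)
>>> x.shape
(17, 17)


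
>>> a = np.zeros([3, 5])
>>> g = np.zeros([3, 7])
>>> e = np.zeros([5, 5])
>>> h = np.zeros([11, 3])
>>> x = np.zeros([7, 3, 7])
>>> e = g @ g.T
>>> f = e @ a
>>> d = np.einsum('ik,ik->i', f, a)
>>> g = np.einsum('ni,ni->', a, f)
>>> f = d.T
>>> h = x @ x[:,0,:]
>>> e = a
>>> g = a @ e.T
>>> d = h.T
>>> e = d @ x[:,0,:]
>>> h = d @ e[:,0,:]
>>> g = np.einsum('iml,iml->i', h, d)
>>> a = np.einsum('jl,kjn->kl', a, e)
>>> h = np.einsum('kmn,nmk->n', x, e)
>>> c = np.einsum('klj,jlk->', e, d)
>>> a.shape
(7, 5)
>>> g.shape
(7,)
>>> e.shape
(7, 3, 7)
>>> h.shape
(7,)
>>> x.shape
(7, 3, 7)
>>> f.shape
(3,)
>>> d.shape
(7, 3, 7)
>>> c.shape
()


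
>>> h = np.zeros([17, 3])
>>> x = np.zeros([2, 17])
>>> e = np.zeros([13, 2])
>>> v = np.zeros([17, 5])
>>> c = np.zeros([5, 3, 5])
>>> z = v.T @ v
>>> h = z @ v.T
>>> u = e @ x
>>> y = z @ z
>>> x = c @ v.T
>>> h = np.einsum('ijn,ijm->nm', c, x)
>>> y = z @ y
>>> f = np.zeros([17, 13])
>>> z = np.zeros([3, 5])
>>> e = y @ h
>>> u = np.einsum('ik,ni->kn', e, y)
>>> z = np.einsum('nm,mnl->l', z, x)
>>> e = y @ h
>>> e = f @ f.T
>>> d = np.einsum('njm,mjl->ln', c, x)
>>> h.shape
(5, 17)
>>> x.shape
(5, 3, 17)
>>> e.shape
(17, 17)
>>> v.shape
(17, 5)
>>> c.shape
(5, 3, 5)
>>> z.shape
(17,)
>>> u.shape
(17, 5)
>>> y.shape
(5, 5)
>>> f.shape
(17, 13)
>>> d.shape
(17, 5)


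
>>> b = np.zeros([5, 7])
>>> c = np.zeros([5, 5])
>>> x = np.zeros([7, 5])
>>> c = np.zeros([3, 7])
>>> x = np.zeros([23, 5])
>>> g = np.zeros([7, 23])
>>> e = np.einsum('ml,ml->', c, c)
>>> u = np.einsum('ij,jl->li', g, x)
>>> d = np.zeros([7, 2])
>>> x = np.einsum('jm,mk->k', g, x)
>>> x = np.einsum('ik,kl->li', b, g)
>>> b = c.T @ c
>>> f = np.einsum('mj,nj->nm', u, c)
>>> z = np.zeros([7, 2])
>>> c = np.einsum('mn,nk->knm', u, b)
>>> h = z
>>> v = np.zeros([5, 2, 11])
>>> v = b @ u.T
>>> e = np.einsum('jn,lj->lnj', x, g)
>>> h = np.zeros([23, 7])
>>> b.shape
(7, 7)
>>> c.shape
(7, 7, 5)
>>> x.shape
(23, 5)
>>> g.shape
(7, 23)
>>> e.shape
(7, 5, 23)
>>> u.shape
(5, 7)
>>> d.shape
(7, 2)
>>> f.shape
(3, 5)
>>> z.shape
(7, 2)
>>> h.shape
(23, 7)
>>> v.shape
(7, 5)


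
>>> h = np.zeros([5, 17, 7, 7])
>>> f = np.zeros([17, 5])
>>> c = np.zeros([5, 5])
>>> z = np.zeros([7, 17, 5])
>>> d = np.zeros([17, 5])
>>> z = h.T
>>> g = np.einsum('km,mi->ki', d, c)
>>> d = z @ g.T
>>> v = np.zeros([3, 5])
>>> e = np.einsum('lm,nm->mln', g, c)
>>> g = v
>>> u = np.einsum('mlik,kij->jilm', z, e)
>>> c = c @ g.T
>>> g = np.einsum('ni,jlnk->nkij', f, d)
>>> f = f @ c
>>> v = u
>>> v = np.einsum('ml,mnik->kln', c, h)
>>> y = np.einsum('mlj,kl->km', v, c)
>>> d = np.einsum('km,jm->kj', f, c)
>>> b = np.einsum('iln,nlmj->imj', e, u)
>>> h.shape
(5, 17, 7, 7)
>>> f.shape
(17, 3)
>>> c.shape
(5, 3)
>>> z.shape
(7, 7, 17, 5)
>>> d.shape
(17, 5)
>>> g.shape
(17, 17, 5, 7)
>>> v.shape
(7, 3, 17)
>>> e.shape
(5, 17, 5)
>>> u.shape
(5, 17, 7, 7)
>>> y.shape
(5, 7)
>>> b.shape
(5, 7, 7)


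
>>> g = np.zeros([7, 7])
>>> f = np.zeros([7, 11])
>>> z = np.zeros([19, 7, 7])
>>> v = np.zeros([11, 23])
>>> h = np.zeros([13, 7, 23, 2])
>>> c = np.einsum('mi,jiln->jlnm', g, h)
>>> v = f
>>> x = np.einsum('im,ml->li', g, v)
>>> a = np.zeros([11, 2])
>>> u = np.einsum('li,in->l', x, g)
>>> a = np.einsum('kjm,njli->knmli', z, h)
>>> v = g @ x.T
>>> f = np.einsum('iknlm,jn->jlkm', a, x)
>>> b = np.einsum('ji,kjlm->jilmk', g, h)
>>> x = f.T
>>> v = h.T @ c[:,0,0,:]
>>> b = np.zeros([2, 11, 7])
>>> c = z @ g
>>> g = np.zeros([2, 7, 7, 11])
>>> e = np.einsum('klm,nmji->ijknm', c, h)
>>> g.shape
(2, 7, 7, 11)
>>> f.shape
(11, 23, 13, 2)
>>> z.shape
(19, 7, 7)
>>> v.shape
(2, 23, 7, 7)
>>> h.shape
(13, 7, 23, 2)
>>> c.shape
(19, 7, 7)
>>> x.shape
(2, 13, 23, 11)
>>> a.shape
(19, 13, 7, 23, 2)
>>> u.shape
(11,)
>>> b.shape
(2, 11, 7)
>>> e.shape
(2, 23, 19, 13, 7)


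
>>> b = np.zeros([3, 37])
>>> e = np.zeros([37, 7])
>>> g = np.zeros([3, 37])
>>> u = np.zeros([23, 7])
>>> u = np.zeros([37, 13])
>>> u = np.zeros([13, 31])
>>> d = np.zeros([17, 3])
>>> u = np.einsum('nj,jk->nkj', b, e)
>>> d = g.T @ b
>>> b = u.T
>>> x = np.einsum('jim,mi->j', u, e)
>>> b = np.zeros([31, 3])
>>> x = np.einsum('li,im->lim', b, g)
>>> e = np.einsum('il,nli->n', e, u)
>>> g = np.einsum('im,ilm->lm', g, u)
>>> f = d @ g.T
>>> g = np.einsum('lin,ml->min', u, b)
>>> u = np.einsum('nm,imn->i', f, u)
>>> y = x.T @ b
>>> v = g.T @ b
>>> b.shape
(31, 3)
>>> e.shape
(3,)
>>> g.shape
(31, 7, 37)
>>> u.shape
(3,)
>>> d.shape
(37, 37)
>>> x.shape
(31, 3, 37)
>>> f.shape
(37, 7)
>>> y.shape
(37, 3, 3)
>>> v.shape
(37, 7, 3)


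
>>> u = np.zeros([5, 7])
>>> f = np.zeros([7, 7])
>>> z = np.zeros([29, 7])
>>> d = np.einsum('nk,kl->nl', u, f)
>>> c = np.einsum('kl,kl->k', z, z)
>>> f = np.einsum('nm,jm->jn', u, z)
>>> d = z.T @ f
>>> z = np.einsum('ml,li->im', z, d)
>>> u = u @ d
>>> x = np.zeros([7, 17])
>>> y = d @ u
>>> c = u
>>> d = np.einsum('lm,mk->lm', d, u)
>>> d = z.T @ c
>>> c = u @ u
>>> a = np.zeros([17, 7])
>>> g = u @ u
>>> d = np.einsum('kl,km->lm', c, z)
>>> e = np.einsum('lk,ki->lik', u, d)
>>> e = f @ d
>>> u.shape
(5, 5)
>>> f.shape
(29, 5)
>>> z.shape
(5, 29)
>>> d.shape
(5, 29)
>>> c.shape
(5, 5)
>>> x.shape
(7, 17)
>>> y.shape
(7, 5)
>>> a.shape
(17, 7)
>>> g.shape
(5, 5)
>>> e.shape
(29, 29)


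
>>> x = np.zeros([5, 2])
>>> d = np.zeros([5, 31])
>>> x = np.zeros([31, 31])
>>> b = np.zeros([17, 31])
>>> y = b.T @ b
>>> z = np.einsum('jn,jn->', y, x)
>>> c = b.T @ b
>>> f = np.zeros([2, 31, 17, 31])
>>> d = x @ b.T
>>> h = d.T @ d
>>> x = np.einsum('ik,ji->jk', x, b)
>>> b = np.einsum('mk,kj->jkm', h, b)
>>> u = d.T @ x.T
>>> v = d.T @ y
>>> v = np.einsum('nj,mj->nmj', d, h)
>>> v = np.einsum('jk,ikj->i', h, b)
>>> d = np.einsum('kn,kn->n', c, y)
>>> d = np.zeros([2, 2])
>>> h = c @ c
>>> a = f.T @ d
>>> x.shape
(17, 31)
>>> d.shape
(2, 2)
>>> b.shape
(31, 17, 17)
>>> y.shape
(31, 31)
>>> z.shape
()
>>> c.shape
(31, 31)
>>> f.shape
(2, 31, 17, 31)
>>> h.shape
(31, 31)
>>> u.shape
(17, 17)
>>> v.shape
(31,)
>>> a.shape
(31, 17, 31, 2)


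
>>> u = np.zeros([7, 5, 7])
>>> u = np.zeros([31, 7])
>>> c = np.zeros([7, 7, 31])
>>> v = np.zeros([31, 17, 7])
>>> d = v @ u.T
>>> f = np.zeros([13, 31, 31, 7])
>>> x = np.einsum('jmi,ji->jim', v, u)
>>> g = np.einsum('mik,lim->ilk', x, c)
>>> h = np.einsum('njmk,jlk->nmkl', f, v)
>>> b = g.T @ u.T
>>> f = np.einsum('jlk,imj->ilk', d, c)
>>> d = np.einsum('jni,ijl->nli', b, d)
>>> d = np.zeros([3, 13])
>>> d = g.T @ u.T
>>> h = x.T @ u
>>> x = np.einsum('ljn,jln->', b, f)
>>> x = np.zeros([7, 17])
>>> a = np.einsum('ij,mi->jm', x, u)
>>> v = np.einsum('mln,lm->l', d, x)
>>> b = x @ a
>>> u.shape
(31, 7)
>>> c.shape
(7, 7, 31)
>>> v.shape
(7,)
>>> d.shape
(17, 7, 31)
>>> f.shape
(7, 17, 31)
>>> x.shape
(7, 17)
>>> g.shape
(7, 7, 17)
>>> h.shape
(17, 7, 7)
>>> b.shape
(7, 31)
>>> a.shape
(17, 31)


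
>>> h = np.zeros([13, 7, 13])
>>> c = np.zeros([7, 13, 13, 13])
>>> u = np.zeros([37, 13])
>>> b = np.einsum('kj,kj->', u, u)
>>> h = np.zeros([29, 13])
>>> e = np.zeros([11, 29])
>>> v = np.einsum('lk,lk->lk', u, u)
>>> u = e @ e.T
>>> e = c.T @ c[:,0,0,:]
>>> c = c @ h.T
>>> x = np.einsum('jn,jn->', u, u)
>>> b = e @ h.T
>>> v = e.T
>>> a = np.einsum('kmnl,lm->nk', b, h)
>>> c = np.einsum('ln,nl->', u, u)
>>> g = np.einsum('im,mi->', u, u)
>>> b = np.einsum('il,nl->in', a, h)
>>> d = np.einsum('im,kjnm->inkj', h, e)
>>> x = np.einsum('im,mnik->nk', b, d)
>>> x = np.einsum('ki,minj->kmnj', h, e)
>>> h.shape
(29, 13)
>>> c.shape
()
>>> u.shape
(11, 11)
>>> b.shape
(13, 29)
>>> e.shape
(13, 13, 13, 13)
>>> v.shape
(13, 13, 13, 13)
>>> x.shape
(29, 13, 13, 13)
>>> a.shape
(13, 13)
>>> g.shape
()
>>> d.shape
(29, 13, 13, 13)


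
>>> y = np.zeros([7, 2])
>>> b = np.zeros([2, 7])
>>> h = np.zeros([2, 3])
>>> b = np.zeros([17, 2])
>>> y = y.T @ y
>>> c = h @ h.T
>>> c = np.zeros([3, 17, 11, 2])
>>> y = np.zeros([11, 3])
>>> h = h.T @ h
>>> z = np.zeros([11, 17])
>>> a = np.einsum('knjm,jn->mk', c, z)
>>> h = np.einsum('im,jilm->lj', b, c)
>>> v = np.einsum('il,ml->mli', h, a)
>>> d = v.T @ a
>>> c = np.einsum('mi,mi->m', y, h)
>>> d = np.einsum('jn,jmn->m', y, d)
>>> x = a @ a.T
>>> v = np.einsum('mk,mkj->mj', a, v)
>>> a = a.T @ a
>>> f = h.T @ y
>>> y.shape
(11, 3)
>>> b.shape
(17, 2)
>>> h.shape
(11, 3)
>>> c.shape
(11,)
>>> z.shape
(11, 17)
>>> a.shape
(3, 3)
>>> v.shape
(2, 11)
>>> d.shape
(3,)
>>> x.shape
(2, 2)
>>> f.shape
(3, 3)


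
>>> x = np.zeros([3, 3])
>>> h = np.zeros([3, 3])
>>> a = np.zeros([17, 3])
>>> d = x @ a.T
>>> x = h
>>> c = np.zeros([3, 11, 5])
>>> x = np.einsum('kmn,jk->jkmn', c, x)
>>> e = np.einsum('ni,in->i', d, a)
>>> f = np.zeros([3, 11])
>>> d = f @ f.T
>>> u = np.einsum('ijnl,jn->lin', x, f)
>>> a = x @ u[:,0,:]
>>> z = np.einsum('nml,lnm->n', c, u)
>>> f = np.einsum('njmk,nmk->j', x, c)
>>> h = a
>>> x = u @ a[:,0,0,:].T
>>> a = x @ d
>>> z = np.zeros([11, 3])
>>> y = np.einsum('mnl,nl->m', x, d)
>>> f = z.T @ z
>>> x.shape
(5, 3, 3)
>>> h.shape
(3, 3, 11, 11)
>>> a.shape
(5, 3, 3)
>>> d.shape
(3, 3)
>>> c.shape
(3, 11, 5)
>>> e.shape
(17,)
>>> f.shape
(3, 3)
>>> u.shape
(5, 3, 11)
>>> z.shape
(11, 3)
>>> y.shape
(5,)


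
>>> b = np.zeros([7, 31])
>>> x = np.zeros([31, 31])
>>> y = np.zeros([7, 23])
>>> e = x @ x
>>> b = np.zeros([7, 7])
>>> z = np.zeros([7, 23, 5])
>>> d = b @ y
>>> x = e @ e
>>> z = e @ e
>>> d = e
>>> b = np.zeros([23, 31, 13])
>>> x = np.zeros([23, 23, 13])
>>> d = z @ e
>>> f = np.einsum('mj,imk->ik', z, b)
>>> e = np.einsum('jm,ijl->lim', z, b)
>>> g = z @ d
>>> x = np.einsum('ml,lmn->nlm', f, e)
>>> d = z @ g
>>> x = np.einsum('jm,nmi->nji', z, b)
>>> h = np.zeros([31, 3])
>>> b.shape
(23, 31, 13)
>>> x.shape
(23, 31, 13)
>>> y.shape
(7, 23)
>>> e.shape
(13, 23, 31)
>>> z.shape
(31, 31)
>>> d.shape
(31, 31)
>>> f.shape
(23, 13)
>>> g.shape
(31, 31)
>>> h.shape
(31, 3)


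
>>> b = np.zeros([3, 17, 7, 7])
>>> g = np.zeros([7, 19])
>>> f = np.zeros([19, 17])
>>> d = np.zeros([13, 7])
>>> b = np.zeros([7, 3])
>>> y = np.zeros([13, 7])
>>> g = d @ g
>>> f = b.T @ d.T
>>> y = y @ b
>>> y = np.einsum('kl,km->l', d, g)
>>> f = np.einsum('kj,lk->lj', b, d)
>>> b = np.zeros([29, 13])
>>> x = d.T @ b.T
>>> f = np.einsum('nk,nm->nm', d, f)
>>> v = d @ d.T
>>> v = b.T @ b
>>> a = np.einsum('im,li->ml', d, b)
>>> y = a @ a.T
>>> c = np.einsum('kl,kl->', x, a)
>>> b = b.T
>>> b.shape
(13, 29)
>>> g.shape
(13, 19)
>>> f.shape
(13, 3)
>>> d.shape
(13, 7)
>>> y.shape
(7, 7)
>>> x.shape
(7, 29)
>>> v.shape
(13, 13)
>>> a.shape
(7, 29)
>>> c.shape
()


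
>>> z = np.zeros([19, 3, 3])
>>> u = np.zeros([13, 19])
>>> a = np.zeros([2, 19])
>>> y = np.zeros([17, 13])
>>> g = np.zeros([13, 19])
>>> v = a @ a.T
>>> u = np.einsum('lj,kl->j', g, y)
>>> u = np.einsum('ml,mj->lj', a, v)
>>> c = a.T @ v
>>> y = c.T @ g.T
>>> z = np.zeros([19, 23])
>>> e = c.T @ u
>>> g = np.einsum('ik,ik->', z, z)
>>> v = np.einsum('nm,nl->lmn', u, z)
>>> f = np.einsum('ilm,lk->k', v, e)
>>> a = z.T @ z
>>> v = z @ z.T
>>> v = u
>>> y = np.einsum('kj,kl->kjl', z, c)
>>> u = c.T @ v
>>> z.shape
(19, 23)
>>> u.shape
(2, 2)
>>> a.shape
(23, 23)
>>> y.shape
(19, 23, 2)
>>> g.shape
()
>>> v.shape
(19, 2)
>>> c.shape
(19, 2)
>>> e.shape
(2, 2)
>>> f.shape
(2,)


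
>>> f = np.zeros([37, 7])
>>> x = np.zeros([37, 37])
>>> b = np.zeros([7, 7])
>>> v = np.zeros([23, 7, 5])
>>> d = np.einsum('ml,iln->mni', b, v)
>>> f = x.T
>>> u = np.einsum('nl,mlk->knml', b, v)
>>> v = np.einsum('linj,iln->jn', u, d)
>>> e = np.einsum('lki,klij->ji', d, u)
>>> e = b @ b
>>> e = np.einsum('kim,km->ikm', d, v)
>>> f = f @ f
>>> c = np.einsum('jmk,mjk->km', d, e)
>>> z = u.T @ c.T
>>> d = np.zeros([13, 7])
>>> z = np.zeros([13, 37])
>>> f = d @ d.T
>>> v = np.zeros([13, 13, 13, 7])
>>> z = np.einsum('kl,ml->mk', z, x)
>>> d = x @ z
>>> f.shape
(13, 13)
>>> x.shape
(37, 37)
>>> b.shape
(7, 7)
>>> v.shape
(13, 13, 13, 7)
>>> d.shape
(37, 13)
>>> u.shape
(5, 7, 23, 7)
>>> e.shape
(5, 7, 23)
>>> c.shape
(23, 5)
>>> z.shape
(37, 13)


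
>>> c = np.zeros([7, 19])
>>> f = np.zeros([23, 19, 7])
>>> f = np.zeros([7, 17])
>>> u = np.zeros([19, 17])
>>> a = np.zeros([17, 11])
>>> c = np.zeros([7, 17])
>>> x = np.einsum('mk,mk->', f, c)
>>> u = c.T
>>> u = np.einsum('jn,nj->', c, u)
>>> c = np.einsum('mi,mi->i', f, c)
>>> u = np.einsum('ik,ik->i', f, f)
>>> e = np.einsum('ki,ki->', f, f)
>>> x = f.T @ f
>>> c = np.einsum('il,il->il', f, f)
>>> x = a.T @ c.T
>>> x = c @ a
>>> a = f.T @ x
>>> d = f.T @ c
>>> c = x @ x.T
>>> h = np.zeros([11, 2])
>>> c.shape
(7, 7)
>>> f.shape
(7, 17)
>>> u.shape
(7,)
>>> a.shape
(17, 11)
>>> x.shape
(7, 11)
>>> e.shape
()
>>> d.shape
(17, 17)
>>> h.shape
(11, 2)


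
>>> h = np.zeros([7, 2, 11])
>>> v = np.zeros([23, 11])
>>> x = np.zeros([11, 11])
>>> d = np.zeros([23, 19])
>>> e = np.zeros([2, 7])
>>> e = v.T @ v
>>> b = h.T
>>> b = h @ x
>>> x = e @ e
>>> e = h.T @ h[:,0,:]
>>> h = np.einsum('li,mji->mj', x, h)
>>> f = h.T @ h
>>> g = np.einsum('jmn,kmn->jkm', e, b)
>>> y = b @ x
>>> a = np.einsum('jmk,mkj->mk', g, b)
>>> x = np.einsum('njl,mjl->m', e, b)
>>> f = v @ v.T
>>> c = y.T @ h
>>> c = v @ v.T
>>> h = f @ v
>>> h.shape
(23, 11)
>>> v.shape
(23, 11)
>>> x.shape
(7,)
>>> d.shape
(23, 19)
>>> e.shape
(11, 2, 11)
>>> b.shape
(7, 2, 11)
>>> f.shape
(23, 23)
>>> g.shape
(11, 7, 2)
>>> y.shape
(7, 2, 11)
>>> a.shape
(7, 2)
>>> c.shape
(23, 23)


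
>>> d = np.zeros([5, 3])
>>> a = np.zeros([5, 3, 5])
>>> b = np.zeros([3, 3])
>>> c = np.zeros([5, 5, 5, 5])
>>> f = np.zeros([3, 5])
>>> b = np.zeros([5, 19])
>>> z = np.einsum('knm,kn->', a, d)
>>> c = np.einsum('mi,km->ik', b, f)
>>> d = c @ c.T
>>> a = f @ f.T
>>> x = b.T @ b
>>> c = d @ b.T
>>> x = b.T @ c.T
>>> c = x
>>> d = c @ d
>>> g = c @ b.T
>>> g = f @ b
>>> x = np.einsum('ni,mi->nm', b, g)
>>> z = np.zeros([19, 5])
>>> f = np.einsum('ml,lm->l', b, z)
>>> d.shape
(19, 19)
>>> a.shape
(3, 3)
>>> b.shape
(5, 19)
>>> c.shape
(19, 19)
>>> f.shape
(19,)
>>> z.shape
(19, 5)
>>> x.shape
(5, 3)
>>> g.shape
(3, 19)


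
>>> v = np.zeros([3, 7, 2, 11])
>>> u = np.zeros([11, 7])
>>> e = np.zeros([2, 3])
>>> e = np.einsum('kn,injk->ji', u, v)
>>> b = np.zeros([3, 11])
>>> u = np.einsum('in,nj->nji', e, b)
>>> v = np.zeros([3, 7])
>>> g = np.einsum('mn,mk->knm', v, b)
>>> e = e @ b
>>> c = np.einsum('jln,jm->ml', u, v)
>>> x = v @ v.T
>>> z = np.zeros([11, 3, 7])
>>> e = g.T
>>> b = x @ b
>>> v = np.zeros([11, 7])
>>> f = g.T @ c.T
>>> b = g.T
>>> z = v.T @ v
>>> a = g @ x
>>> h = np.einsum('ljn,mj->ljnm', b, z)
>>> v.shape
(11, 7)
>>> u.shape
(3, 11, 2)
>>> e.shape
(3, 7, 11)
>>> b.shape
(3, 7, 11)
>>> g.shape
(11, 7, 3)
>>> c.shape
(7, 11)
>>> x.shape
(3, 3)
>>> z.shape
(7, 7)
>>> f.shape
(3, 7, 7)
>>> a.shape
(11, 7, 3)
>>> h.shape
(3, 7, 11, 7)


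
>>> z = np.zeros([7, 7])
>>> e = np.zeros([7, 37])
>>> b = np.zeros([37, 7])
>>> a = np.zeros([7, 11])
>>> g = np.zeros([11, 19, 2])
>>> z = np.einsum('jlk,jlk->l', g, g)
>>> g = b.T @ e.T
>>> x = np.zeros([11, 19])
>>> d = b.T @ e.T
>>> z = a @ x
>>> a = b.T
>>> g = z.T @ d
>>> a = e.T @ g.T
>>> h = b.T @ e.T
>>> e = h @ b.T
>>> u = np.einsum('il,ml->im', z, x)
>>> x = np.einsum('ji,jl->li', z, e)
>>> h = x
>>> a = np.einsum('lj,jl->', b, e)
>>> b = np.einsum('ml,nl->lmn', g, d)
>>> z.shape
(7, 19)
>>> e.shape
(7, 37)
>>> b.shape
(7, 19, 7)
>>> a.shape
()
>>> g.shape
(19, 7)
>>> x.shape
(37, 19)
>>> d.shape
(7, 7)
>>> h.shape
(37, 19)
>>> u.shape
(7, 11)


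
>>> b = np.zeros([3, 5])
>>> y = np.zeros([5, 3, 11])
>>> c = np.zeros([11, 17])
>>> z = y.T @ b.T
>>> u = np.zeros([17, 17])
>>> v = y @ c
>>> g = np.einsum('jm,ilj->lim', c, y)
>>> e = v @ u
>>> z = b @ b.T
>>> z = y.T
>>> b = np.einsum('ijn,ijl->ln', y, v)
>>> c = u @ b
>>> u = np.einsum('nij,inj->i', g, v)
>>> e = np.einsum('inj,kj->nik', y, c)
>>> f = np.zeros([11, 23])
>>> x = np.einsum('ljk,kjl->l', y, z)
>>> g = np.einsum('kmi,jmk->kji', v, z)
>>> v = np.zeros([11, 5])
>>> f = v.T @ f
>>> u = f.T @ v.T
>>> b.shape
(17, 11)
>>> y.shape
(5, 3, 11)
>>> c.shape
(17, 11)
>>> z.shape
(11, 3, 5)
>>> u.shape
(23, 11)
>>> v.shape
(11, 5)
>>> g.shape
(5, 11, 17)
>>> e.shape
(3, 5, 17)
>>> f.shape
(5, 23)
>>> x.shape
(5,)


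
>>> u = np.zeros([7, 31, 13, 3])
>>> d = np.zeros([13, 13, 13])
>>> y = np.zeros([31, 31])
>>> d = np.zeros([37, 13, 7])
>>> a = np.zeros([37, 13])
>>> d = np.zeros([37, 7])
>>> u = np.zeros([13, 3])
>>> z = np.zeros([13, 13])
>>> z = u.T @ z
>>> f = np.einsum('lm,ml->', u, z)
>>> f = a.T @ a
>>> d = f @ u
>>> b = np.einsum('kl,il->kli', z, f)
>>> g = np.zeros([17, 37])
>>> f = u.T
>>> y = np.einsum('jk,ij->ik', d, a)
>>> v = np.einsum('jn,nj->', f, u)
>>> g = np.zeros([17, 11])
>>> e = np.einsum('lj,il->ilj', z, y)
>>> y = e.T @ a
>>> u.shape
(13, 3)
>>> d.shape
(13, 3)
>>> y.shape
(13, 3, 13)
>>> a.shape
(37, 13)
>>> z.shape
(3, 13)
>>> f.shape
(3, 13)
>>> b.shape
(3, 13, 13)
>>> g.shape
(17, 11)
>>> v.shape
()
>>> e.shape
(37, 3, 13)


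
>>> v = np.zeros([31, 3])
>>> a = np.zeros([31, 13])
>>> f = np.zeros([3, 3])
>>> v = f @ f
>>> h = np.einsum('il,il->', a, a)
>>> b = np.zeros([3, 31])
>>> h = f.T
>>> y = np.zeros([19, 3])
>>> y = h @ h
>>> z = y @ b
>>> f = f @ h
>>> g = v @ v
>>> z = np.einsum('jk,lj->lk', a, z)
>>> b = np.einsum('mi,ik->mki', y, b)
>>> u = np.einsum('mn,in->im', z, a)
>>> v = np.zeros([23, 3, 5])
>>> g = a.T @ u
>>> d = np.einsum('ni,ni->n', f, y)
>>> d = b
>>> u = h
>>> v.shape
(23, 3, 5)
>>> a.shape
(31, 13)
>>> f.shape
(3, 3)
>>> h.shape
(3, 3)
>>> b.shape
(3, 31, 3)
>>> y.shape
(3, 3)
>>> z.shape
(3, 13)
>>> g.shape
(13, 3)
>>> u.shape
(3, 3)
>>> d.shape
(3, 31, 3)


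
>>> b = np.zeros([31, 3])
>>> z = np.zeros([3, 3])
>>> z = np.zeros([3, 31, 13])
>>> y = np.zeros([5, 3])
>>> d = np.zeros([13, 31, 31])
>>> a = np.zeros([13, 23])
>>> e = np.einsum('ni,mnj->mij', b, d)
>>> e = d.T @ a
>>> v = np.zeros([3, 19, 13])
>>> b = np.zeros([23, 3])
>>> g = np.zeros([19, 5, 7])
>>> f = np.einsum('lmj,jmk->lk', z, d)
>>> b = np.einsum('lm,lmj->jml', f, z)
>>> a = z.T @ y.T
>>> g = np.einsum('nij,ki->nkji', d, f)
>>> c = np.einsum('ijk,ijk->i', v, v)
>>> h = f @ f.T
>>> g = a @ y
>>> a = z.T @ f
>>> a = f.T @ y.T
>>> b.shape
(13, 31, 3)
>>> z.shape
(3, 31, 13)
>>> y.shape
(5, 3)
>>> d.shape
(13, 31, 31)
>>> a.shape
(31, 5)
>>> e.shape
(31, 31, 23)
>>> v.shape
(3, 19, 13)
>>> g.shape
(13, 31, 3)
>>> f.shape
(3, 31)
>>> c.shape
(3,)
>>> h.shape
(3, 3)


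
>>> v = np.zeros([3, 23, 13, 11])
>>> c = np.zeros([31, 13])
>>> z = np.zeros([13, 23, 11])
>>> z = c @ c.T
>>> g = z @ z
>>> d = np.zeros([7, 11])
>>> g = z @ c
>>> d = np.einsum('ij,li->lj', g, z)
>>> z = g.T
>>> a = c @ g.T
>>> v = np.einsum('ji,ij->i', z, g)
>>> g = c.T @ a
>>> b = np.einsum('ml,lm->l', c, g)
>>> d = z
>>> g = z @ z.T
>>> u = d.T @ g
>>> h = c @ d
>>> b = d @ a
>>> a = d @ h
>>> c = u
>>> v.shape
(31,)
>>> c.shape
(31, 13)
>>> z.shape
(13, 31)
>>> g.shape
(13, 13)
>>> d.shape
(13, 31)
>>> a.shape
(13, 31)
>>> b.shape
(13, 31)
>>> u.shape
(31, 13)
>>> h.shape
(31, 31)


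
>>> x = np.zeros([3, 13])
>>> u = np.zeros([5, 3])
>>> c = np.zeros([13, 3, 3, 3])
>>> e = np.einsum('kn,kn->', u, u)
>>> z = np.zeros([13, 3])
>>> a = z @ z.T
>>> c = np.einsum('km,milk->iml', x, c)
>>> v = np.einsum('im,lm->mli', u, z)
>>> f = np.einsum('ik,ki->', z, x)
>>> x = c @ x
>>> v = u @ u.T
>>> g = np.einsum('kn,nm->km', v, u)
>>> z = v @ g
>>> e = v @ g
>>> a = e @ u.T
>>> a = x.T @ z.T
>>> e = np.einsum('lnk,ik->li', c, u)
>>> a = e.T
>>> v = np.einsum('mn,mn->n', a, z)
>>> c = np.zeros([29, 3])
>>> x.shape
(3, 13, 13)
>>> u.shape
(5, 3)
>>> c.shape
(29, 3)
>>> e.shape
(3, 5)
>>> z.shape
(5, 3)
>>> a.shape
(5, 3)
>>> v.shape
(3,)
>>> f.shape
()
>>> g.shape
(5, 3)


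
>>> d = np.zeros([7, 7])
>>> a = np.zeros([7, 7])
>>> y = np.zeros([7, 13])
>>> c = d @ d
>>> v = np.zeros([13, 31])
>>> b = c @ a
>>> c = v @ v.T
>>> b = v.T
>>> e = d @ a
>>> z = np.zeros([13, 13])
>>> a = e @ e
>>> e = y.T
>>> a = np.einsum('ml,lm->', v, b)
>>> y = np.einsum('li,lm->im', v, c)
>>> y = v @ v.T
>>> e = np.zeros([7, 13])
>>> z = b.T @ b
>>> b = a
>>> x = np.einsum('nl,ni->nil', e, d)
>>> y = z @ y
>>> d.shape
(7, 7)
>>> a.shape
()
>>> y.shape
(13, 13)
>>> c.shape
(13, 13)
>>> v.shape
(13, 31)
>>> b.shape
()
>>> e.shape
(7, 13)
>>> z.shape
(13, 13)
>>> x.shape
(7, 7, 13)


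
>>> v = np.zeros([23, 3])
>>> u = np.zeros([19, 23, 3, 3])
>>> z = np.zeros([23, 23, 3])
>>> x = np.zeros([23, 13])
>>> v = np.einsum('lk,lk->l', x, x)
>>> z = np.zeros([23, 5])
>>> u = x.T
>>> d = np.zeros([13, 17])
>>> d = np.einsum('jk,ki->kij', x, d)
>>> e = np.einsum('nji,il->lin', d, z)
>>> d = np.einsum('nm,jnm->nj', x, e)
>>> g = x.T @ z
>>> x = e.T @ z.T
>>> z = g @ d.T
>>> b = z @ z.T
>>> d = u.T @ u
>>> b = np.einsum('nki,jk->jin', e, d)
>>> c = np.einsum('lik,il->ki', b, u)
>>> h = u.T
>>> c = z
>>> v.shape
(23,)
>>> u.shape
(13, 23)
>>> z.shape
(13, 23)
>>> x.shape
(13, 23, 23)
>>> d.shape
(23, 23)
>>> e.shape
(5, 23, 13)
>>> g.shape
(13, 5)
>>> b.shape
(23, 13, 5)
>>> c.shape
(13, 23)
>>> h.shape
(23, 13)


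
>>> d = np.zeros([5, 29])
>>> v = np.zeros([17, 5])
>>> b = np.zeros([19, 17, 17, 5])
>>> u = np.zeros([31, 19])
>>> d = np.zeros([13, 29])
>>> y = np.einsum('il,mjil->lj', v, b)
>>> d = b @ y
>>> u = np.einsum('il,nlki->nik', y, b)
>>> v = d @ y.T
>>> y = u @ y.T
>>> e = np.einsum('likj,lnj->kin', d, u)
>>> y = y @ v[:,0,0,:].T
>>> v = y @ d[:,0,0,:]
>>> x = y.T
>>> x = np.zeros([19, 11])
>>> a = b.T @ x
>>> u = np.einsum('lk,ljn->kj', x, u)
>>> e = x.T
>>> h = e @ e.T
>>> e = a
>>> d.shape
(19, 17, 17, 17)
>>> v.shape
(19, 5, 17)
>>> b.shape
(19, 17, 17, 5)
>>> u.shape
(11, 5)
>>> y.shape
(19, 5, 19)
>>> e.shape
(5, 17, 17, 11)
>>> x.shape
(19, 11)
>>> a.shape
(5, 17, 17, 11)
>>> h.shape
(11, 11)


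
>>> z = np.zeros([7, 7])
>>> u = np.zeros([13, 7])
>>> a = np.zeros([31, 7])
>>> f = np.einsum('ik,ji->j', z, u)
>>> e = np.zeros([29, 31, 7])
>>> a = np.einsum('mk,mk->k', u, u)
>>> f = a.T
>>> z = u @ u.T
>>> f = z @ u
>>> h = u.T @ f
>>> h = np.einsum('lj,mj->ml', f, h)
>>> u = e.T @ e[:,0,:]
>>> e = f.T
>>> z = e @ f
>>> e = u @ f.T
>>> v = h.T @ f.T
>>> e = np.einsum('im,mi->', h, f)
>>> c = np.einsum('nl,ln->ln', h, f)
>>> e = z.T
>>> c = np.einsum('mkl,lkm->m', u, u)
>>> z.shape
(7, 7)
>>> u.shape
(7, 31, 7)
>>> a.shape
(7,)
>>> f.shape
(13, 7)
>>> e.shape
(7, 7)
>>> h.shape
(7, 13)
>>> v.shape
(13, 13)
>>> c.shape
(7,)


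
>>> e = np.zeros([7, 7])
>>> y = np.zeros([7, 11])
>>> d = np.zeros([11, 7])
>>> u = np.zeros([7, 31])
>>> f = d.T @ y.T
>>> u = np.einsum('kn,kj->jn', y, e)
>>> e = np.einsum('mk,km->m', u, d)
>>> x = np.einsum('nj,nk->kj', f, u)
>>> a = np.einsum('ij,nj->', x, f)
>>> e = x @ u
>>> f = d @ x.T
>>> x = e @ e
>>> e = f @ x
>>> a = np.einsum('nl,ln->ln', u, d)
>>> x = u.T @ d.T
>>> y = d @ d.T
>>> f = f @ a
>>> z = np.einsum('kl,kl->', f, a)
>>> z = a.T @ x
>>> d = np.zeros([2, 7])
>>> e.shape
(11, 11)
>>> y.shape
(11, 11)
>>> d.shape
(2, 7)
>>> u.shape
(7, 11)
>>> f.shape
(11, 7)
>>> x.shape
(11, 11)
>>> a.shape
(11, 7)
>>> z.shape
(7, 11)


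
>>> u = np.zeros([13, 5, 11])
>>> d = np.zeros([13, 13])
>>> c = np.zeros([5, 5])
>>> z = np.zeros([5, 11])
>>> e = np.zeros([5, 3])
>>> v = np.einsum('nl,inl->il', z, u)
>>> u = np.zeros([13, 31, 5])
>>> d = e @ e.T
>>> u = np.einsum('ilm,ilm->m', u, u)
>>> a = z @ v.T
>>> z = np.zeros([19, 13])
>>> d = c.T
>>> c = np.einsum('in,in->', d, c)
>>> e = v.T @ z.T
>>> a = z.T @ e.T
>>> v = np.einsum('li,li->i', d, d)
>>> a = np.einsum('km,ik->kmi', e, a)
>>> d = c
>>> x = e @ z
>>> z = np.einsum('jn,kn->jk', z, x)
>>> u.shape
(5,)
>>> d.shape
()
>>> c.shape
()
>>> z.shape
(19, 11)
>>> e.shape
(11, 19)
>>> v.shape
(5,)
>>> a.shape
(11, 19, 13)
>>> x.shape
(11, 13)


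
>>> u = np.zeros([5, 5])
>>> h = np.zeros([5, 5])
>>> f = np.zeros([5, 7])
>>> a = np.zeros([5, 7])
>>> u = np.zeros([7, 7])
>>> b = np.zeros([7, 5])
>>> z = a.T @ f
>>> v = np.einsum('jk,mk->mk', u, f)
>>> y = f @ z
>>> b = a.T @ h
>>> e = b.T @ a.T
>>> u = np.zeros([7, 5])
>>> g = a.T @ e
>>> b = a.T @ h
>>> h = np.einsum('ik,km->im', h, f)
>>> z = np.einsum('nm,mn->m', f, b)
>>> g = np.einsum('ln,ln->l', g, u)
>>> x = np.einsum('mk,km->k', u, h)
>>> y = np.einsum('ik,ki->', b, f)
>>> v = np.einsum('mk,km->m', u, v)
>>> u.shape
(7, 5)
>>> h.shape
(5, 7)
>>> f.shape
(5, 7)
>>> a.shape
(5, 7)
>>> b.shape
(7, 5)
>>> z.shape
(7,)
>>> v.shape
(7,)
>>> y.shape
()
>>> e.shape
(5, 5)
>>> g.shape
(7,)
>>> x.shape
(5,)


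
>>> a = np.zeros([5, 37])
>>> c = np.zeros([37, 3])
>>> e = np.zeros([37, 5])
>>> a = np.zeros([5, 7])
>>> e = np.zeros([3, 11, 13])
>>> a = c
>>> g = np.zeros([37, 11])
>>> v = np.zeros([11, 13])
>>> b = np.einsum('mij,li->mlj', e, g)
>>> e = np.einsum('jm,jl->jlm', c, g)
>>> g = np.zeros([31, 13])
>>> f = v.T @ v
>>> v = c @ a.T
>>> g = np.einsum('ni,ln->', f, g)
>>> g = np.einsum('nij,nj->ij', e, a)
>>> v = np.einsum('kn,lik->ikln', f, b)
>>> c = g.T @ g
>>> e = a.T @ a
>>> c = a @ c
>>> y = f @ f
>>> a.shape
(37, 3)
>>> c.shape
(37, 3)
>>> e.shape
(3, 3)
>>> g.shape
(11, 3)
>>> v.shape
(37, 13, 3, 13)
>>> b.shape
(3, 37, 13)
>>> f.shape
(13, 13)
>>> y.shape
(13, 13)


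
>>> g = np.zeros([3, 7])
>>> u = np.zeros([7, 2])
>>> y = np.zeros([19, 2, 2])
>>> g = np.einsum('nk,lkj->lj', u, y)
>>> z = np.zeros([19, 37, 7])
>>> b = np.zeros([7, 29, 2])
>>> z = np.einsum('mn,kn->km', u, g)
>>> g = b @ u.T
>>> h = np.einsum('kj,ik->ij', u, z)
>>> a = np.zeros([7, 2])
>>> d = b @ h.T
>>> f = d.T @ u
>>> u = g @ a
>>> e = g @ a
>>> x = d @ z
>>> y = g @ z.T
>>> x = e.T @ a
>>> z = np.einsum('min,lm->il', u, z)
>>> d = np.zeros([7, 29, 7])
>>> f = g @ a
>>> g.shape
(7, 29, 7)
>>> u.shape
(7, 29, 2)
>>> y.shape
(7, 29, 19)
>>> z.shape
(29, 19)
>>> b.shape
(7, 29, 2)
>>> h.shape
(19, 2)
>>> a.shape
(7, 2)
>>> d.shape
(7, 29, 7)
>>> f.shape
(7, 29, 2)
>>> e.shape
(7, 29, 2)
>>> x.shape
(2, 29, 2)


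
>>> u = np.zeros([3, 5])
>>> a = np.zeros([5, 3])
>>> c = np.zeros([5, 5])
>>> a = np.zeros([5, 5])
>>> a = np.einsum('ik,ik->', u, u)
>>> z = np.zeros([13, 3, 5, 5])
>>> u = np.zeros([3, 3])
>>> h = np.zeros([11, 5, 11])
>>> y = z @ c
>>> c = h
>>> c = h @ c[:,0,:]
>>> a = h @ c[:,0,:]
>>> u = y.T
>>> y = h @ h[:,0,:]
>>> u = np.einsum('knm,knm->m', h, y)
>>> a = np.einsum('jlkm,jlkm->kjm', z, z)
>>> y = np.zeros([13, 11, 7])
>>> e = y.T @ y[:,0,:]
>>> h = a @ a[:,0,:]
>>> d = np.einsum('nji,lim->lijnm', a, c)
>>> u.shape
(11,)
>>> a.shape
(5, 13, 5)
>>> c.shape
(11, 5, 11)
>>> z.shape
(13, 3, 5, 5)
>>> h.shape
(5, 13, 5)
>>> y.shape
(13, 11, 7)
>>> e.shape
(7, 11, 7)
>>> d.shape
(11, 5, 13, 5, 11)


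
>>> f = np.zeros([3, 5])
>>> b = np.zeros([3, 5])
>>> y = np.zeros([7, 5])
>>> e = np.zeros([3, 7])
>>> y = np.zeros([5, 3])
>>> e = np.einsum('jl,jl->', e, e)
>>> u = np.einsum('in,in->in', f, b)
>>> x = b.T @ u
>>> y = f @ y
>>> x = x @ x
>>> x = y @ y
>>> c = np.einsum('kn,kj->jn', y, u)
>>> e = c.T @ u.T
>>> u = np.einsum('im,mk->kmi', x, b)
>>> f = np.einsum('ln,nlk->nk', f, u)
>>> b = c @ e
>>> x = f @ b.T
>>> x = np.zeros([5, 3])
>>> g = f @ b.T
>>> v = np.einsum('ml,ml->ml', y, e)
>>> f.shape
(5, 3)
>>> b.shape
(5, 3)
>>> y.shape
(3, 3)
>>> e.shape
(3, 3)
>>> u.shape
(5, 3, 3)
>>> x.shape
(5, 3)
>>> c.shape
(5, 3)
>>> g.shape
(5, 5)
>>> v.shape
(3, 3)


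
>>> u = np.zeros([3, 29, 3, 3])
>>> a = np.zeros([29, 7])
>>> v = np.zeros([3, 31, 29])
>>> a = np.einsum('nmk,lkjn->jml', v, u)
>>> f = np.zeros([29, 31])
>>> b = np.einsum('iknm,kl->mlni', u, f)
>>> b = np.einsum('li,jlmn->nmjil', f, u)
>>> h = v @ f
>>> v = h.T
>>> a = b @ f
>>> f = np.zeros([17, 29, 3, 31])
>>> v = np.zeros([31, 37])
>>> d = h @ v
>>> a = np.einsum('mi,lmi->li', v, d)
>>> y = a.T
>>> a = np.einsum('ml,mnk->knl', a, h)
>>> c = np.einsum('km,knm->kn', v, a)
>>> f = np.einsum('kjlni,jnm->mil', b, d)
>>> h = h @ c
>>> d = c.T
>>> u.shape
(3, 29, 3, 3)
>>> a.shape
(31, 31, 37)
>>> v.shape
(31, 37)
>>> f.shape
(37, 29, 3)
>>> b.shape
(3, 3, 3, 31, 29)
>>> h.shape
(3, 31, 31)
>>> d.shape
(31, 31)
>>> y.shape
(37, 3)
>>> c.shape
(31, 31)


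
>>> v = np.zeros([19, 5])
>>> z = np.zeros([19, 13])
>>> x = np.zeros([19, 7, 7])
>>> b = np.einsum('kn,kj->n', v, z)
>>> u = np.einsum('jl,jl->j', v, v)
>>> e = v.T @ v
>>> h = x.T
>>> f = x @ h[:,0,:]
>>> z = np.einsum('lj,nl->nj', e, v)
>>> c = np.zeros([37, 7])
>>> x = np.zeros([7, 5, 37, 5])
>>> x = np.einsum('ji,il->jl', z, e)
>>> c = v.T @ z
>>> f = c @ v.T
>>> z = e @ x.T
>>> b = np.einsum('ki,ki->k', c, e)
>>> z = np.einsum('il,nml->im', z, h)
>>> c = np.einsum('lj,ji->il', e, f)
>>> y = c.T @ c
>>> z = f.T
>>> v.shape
(19, 5)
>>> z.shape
(19, 5)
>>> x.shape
(19, 5)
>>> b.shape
(5,)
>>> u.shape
(19,)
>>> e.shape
(5, 5)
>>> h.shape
(7, 7, 19)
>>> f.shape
(5, 19)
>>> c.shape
(19, 5)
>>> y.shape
(5, 5)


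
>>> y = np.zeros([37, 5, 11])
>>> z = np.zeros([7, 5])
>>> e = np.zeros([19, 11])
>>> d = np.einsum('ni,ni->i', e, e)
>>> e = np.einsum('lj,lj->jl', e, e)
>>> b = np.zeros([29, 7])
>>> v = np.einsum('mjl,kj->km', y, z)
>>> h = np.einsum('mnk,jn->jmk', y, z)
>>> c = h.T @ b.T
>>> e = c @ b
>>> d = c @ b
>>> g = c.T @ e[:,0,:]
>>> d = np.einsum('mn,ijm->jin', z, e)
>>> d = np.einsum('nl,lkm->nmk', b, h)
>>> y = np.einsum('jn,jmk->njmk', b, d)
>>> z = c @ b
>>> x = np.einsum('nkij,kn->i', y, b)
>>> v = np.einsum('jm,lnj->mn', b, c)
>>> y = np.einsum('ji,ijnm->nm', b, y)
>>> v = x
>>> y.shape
(11, 37)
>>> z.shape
(11, 37, 7)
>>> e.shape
(11, 37, 7)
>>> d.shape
(29, 11, 37)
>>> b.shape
(29, 7)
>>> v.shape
(11,)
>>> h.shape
(7, 37, 11)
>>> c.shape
(11, 37, 29)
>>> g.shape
(29, 37, 7)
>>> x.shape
(11,)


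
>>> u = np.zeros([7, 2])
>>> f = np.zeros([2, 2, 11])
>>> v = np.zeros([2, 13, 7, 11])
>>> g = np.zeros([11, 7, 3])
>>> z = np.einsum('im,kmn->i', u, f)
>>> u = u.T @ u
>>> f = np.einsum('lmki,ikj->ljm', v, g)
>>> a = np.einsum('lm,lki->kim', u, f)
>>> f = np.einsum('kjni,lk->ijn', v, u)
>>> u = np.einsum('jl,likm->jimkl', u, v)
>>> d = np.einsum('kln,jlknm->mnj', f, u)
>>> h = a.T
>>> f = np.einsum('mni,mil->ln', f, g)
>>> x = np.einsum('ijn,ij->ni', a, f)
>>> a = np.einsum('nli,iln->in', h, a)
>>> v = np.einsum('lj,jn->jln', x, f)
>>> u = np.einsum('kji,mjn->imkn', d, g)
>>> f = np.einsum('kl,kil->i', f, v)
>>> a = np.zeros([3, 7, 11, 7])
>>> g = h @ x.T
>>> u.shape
(2, 11, 2, 3)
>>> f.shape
(2,)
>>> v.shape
(3, 2, 13)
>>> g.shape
(2, 13, 2)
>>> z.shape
(7,)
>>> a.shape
(3, 7, 11, 7)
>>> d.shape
(2, 7, 2)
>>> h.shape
(2, 13, 3)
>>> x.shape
(2, 3)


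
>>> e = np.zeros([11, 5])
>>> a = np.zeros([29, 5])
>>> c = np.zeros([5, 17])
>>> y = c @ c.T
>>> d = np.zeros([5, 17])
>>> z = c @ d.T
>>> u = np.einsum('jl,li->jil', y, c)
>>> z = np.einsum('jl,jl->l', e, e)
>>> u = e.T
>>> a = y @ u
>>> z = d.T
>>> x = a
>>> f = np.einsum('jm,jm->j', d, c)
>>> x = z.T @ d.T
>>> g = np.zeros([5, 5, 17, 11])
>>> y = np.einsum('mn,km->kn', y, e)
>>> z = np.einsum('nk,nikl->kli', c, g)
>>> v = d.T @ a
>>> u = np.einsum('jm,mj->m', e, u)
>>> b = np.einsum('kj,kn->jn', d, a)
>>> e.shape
(11, 5)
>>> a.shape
(5, 11)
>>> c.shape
(5, 17)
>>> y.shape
(11, 5)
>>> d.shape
(5, 17)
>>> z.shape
(17, 11, 5)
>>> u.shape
(5,)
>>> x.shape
(5, 5)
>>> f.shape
(5,)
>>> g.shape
(5, 5, 17, 11)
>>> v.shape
(17, 11)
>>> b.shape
(17, 11)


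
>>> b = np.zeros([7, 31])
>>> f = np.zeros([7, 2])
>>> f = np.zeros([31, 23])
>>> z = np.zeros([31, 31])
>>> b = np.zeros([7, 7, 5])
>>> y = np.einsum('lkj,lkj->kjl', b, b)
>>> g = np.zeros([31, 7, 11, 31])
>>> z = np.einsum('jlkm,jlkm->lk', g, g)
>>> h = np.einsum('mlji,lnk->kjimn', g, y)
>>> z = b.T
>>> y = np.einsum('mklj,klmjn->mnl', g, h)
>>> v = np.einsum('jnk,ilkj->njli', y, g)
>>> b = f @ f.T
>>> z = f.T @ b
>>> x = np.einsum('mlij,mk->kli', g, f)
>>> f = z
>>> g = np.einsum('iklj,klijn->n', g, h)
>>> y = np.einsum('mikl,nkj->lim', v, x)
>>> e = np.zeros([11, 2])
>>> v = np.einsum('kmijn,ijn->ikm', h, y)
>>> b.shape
(31, 31)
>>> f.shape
(23, 31)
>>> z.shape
(23, 31)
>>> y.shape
(31, 31, 5)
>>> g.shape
(5,)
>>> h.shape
(7, 11, 31, 31, 5)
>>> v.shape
(31, 7, 11)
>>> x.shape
(23, 7, 11)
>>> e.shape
(11, 2)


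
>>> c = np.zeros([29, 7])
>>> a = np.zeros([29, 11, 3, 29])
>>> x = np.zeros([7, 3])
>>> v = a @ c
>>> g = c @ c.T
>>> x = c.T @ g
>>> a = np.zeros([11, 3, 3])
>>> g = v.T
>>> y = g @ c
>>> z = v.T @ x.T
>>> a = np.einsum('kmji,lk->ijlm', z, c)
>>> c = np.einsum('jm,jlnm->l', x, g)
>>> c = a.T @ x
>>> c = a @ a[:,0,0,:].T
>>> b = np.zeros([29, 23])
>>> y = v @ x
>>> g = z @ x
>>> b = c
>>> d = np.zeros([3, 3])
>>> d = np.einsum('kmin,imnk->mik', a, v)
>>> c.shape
(7, 11, 29, 7)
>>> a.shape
(7, 11, 29, 3)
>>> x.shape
(7, 29)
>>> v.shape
(29, 11, 3, 7)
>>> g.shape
(7, 3, 11, 29)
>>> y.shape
(29, 11, 3, 29)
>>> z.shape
(7, 3, 11, 7)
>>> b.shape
(7, 11, 29, 7)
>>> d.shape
(11, 29, 7)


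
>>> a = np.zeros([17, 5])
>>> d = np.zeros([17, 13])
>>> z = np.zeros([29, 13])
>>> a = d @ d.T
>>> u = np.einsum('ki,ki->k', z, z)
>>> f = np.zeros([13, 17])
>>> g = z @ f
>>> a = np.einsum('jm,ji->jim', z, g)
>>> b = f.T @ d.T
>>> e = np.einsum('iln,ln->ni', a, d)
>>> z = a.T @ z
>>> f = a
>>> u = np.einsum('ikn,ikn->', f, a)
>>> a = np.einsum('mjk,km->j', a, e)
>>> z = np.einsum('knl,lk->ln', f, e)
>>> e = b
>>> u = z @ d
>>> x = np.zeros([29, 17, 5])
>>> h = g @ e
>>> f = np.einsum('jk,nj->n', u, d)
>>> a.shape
(17,)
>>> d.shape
(17, 13)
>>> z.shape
(13, 17)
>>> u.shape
(13, 13)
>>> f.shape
(17,)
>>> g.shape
(29, 17)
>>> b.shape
(17, 17)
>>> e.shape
(17, 17)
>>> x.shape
(29, 17, 5)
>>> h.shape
(29, 17)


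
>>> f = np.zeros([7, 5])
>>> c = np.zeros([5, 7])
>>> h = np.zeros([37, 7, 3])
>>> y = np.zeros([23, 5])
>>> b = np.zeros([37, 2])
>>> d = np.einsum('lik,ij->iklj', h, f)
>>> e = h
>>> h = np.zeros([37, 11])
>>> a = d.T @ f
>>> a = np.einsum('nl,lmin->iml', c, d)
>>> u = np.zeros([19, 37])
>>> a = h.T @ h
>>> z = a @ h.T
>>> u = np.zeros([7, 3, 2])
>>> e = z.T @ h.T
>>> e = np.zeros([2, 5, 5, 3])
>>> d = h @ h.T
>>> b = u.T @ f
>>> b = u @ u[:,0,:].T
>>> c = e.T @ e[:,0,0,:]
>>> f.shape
(7, 5)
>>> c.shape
(3, 5, 5, 3)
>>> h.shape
(37, 11)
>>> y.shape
(23, 5)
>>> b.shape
(7, 3, 7)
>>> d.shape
(37, 37)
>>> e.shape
(2, 5, 5, 3)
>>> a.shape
(11, 11)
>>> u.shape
(7, 3, 2)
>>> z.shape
(11, 37)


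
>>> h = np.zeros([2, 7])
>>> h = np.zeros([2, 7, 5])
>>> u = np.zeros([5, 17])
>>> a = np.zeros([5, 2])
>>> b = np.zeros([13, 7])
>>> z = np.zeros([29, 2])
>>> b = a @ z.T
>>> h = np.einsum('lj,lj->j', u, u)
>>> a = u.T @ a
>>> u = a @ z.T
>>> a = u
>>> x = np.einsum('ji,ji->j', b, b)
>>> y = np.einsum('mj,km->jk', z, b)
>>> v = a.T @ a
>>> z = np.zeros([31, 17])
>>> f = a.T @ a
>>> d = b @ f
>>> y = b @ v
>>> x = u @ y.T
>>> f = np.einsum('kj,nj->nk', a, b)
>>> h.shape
(17,)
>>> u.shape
(17, 29)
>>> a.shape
(17, 29)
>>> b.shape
(5, 29)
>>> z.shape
(31, 17)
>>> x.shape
(17, 5)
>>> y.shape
(5, 29)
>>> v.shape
(29, 29)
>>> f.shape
(5, 17)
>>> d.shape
(5, 29)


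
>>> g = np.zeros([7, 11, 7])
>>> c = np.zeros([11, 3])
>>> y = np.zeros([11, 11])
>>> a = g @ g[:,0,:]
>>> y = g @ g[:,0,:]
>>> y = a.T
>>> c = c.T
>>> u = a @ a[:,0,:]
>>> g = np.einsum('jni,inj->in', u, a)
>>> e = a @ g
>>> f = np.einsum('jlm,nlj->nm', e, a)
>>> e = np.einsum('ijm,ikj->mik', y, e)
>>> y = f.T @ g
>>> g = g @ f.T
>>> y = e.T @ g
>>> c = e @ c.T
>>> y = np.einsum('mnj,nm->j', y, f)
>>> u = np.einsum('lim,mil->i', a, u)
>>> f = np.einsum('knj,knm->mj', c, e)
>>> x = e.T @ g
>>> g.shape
(7, 7)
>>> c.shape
(7, 7, 3)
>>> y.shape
(7,)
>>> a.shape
(7, 11, 7)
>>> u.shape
(11,)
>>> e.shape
(7, 7, 11)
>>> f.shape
(11, 3)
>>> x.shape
(11, 7, 7)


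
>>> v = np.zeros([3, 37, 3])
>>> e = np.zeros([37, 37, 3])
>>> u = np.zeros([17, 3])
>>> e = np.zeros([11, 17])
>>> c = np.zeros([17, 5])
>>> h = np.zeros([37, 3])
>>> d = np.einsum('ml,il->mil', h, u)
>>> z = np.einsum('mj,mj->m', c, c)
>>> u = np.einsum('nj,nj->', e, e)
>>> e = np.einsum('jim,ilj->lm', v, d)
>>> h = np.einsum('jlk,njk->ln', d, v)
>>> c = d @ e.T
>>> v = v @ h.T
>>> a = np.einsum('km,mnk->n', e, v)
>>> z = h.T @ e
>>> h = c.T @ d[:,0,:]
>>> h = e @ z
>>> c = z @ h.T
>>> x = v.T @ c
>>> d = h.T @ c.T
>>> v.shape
(3, 37, 17)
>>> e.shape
(17, 3)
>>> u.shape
()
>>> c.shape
(3, 17)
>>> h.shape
(17, 3)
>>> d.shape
(3, 3)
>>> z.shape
(3, 3)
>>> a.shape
(37,)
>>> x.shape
(17, 37, 17)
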